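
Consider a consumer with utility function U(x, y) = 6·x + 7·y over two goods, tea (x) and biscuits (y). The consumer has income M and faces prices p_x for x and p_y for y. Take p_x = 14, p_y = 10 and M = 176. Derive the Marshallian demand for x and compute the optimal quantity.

x* = 0

Linear utility — the consumer picks whichever good has higher MU/price: 6/14 = 0.4286 vs 7/10 = 0.7.
y gives more utility per dollar, so spend all income on y: y* = M/p_y, x* = 0.
Numerically: x* = 0, y* = 17.6.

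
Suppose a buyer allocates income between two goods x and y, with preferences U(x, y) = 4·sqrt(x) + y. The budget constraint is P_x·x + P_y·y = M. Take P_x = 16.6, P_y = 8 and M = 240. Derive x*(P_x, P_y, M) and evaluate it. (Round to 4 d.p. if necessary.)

x* = 0.929

Set MRS = P_x/P_y: 2·x^(−1/2) = P_x/P_y.
Solve: √x = 2·P_y/P_x, so x*(P_x,P_y) = (2·P_y/P_x)², and y* = (M − P_x·x*)/P_y.
Plugging in: x* = (2·8/16.6)² = 0.929.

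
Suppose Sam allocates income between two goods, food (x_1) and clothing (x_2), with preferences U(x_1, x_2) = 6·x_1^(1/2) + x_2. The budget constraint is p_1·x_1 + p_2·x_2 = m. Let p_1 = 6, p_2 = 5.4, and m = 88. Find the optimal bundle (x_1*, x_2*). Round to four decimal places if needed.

Set MRS = p_1/p_2: 3·x_1^(−1/2) = p_1/p_2.
Solve: √x_1 = 3·p_2/p_1, so x_1*(p_1,p_2) = (3·p_2/p_1)², and x_2* = (m − p_1·x_1*)/p_2.
Plugging in: x_1* = (3·5.4/6)² = 7.29, x_2* = 8.1963.

x_1* = 7.29, x_2* = 8.1963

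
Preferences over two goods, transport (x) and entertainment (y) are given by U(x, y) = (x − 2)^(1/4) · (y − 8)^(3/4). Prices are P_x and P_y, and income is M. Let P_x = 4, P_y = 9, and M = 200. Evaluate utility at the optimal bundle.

V = 9.306

This is Cobb-Douglas in (x−2, y−8): tangency gives 0.25·P_y·(y−8) = 0.75·P_x·(x−2).
After buying the subsistence bundle (2, 8), a share 0.25 of the remaining income goes to x: x* = 2 + 0.25·(M − 2P_x − 8P_y)/P_x.
Discretionary income = 200 − 2·4 − 8·9 = 120; x* = 2 + 0.25·120/4 = 9.5; y* = 8 + 0.75·120/9 = 18.
Utility at the optimum: U(9.5, 18) = 9.306.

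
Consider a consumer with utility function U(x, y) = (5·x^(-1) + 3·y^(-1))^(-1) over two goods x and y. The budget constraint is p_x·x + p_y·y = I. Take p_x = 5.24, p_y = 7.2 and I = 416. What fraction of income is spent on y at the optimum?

Substitute y = (y/x)·x into the budget: x* = I/(p_x + p_y·(y/x)).
Numerically y/x = 0.660808, so x* = 416/(5.24 + 7.2·0.660808) = 41.6091 and y* = 0.660808·41.6091 = 27.4956.
Expenditure on y: 7.2·27.4956 = 197.9684; share = 0.4759.

share on y = 0.4759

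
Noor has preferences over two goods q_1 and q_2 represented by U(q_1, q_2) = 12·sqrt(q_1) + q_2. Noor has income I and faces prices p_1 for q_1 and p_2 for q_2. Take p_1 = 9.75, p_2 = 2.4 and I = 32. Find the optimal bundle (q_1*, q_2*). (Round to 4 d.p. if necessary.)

q_1* = 2.1813, q_2* = 4.4718

Set MRS = p_1/p_2: 6·q_1^(−1/2) = p_1/p_2.
Solve: √q_1 = 6·p_2/p_1, so q_1*(p_1,p_2) = (6·p_2/p_1)², and q_2* = (I − p_1·q_1*)/p_2.
Plugging in: q_1* = (6·2.4/9.75)² = 2.1813, q_2* = 4.4718.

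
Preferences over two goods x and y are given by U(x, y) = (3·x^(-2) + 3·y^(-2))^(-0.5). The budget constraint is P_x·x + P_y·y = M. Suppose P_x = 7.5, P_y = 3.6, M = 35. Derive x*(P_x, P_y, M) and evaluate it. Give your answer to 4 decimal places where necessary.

x* = 2.8931

From the CES first-order condition, (y/x)^(3) = P_x/P_y.
Solve for the ratio: y/x = [P_x/P_y]^(1/3).
Substitute y = (y/x)·x into the budget: x* = M/(P_x + P_y·(y/x)).
Numerically y/x = 1.277182, so x* = 35/(7.5 + 3.6·1.277182) = 2.8931.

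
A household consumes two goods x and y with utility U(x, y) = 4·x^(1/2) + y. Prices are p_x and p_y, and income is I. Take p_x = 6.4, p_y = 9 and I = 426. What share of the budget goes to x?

Utility is quasi-linear in y; the FOC for x is 2/√x = p_x/p_y.
Thus x* = (2·p_y/p_x)² — independent of I — with the rest of income spent on y.
Plugging in: x* = (2·9/6.4)² = 7.9102, y* = 41.7083.
Expenditure on x: 6.4·7.9102 = 50.625; share = 0.1188.

share on x = 0.1188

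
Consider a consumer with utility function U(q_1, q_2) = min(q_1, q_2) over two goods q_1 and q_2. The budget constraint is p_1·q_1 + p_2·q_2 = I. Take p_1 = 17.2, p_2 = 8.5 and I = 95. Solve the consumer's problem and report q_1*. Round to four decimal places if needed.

Leontief preferences: the optimum is at the kink where q_1/1 = q_2/1, i.e. q_2 = q_1.
Budget: p_1·q_1 + p_2·q_1 = I, so (p_1 + p_2)·q_1 = I.
Demand: q_1*(p_1,p_2,I) = I/(p_1 + p_2), q_2* = I/(p_1 + p_2).
Here 17.2 + 8.5 = 25.7, giving q_1* = 3.6965.

q_1* = 3.6965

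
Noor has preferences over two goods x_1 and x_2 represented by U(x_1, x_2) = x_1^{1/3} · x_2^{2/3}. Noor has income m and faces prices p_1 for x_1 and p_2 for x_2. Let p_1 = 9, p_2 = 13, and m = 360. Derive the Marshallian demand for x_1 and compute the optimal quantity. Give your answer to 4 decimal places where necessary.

x_1* = 13.3333

Tangency: MRS = (1/2)·x_2/x_1 = p_1/p_2.
So 1/3·p_2·x_2 = 2/3·p_1·x_1; combined with the budget, a share 1/3 of income goes to x_1.
Demand: x_1*(p_1,p_2,m) = 1/3·m/p_1 and x_2* = 2/3·m/p_2.
At p_1=9, p_2=13, m=360: x_1* = 1/3·360/9 = 13.3333.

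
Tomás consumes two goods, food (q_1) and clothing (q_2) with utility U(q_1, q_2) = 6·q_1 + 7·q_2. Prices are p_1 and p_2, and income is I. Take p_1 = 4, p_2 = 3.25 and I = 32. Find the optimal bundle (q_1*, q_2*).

q_1* = 0, q_2* = 9.8462

q_2 gives more utility per dollar, so spend all income on q_2: q_2* = I/p_2, q_1* = 0.
Numerically: q_1* = 0, q_2* = 9.8462.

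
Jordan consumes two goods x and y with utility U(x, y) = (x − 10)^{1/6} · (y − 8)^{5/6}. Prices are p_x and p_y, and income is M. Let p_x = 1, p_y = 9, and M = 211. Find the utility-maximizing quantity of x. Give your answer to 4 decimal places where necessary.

MRS = (1/5)·(y−8)/(x−10). Tangency with p_x/p_y gives y−8 = 5·(p_x/p_y)·(x−10).
Substituting into the budget: x* = 10 + 1/6·(M − 10·p_x − 8·p_y)/p_x, and y* = 8 + 5/6·(…)/p_y.
Discretionary income = 211 − 10·1 − 8·9 = 129; x* = 10 + 1/6·129/1 = 31.5.

x* = 31.5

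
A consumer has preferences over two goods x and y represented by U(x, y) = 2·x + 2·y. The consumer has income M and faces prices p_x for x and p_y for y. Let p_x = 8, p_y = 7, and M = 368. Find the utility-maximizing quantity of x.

x* = 0

Linear utility — the consumer picks whichever good has higher MU/price: 2/8 = 0.25 vs 2/7 = 0.2857.
y gives more utility per dollar, so spend all income on y: y* = M/p_y, x* = 0.
Numerically: x* = 0, y* = 52.5714.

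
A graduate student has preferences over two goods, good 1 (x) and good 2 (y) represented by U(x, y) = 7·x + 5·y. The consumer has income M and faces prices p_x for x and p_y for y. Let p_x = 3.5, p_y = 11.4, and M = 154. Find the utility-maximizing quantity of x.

Linear utility — the consumer picks whichever good has higher MU/price: 7/3.5 = 2 vs 5/11.4 = 0.4386.
x gives more utility per dollar, so spend all income on x: x* = M/p_x, y* = 0.
Numerically: x* = 44, y* = 0.

x* = 44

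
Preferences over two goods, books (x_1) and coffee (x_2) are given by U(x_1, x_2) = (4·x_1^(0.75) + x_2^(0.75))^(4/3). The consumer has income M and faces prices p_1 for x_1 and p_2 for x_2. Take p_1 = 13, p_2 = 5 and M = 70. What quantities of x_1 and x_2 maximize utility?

x_1* = 5.0387, x_2* = 0.8994

From the CES first-order condition, 4·(x_2/x_1)^(0.25) = p_1/p_2.
Solve for the ratio: x_2/x_1 = [(1/4)·p_1/p_2]^(4).
With the ratio pinned down, the budget gives x_1* = M/(p_1 + p_2·(x_2/x_1)) and x_2* = (x_2/x_1)·x_1*.
Numerically x_2/x_1 = 0.178506, so x_1* = 70/(13 + 5·0.178506) = 5.0387 and x_2* = 0.178506·5.0387 = 0.8994.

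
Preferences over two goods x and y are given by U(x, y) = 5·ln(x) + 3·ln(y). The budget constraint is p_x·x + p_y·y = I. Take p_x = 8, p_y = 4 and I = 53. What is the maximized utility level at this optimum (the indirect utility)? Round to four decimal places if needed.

MU_x/MU_y = (5·y)/(3·x); tangency sets this equal to p_x/p_y.
So 5·p_y·y = 3·p_x·x; combined with the budget, a share 0.625 of income goes to x.
Demand: x*(p_x,p_y,I) = 0.625·I/p_x and y* = 0.375·I/p_y.
At p_x=8, p_y=4, I=53: x* = 0.625·53/8 = 4.1406, y* = 4.9688.
Utility at the optimum: U(4.1406, 4.9688) = 11.9137.

V = 11.9137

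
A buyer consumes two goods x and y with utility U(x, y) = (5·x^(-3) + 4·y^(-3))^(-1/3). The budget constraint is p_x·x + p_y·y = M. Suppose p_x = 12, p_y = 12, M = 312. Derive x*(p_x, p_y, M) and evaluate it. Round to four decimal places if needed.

x* = 13.3625

MRS = MU_x/MU_y = (5/4)·(y/x)^(4). Set equal to p_x/p_y.
Hence y/x = ((4/5)·p_x/p_y)^(1/(4)), i.e. raised to the 0.25 power.
Substitute y = (y/x)·x into the budget: x* = M/(p_x + p_y·(y/x)).
Numerically y/x = 0.945742, so x* = 312/(12 + 12·0.945742) = 13.3625.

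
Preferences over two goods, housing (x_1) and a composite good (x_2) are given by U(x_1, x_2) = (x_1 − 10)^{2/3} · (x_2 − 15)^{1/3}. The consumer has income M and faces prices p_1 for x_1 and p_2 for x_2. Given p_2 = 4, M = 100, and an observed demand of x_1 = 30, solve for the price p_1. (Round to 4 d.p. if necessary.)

p_1 = 1

MRS = 2·(x_2−15)/(x_1−10). Tangency with p_1/p_2 gives x_2−15 = (1/2)·(p_1/p_2)·(x_1−10).
After buying the subsistence bundle (10, 15), a share 2/3 of the remaining income goes to x_1: x_1* = 10 + 2/3·(M − 10p_1 − 15p_2)/p_1.
Set x_1* = 30 in the demand function and solve for p_1: p_1 = 1.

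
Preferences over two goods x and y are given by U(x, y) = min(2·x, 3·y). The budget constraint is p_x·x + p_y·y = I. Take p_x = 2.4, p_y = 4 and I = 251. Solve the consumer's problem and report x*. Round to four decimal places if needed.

With perfect complements, no substitution: consume in ratio x:y = 3:2.
Budget: p_x·x + p_y·(2/3)·x = I, so (3·p_x + 2·p_y)·x = 3·I.
Demand: x*(p_x,p_y,I) = 3·I/(3·p_x + 2·p_y), y* = 2·I/(3·p_x + 2·p_y).
Here 3·2.4 + 2·4 = 15.2, giving x* = 49.5395.

x* = 49.5395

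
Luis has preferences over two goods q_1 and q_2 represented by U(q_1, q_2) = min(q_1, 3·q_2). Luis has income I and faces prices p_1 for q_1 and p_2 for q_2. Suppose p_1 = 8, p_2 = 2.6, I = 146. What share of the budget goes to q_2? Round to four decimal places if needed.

share on q_2 = 0.0977

With perfect complements, no substitution: consume in ratio q_1:q_2 = 3:1.
Budget: p_1·q_1 + p_2·(1/3)·q_1 = I, so (3·p_1 + p_2)·q_1 = 3·I.
Demand: q_1*(p_1,p_2,I) = 3·I/(3·p_1 + p_2), q_2* = I/(3·p_1 + p_2).
Here 3·8 + 2.6 = 26.6, giving q_1* = 16.4662 and q_2* = 5.4887.
Expenditure on q_2: 2.6·5.4887 = 14.2707; share = 0.0977.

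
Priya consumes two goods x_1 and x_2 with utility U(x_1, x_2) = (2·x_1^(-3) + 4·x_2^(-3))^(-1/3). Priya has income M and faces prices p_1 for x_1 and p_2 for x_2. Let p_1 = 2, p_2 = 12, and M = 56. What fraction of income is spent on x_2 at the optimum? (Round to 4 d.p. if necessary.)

share on x_2 = 0.8201

MU_x_1 ∝ 2·x_1^(-4), MU_x_2 ∝ 4·x_2^(-4), so MRS = (1/2)·(x_2/x_1)^(4) = p_1/p_2.
Solve for the ratio: x_2/x_1 = [2·p_1/p_2]^(0.25).
Substitute x_2 = (x_2/x_1)·x_1 into the budget: x_1* = M/(p_1 + p_2·(x_2/x_1)).
Numerically x_2/x_1 = 0.759836, so x_1* = 56/(2 + 12·0.759836) = 5.0369 and x_2* = 0.759836·5.0369 = 3.8272.
Expenditure on x_2: 12·3.8272 = 45.9263; share = 0.8201.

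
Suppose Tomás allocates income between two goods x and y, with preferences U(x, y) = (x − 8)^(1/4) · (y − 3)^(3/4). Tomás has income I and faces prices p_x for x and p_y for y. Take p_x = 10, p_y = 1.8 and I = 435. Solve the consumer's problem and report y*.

y* = 148.6667

Let x' = x−8, y' = y−3. MRS = (1/3)·y'/x' = p_x/p_y.
Substituting into the budget: x* = 8 + 0.25·(I − 8·p_x − 3·p_y)/p_x, and y* = 3 + 0.75·(…)/p_y.
Discretionary income = 435 − 8·10 − 3·1.8 = 349.6; y* = 3 + 0.75·349.6/1.8 = 148.6667.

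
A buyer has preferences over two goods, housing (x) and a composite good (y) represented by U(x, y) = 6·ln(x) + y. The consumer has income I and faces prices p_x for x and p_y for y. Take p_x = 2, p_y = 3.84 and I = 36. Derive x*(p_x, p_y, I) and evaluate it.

x* = 11.52

Set MRS = p_x/p_y: (6/x)/1 = p_x/p_y.
So x*(p_x,p_y) = 6·p_y/p_x, independent of income; and y* = (I − 6·p_y)/p_y.
At the given prices: x* = 6·3.84/2 = 11.52.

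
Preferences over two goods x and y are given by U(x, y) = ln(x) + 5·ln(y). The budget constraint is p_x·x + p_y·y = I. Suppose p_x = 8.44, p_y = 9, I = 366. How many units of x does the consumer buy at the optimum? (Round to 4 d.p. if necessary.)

Tangency: MRS = (1/5)·y/x = p_x/p_y.
So p_y·y = 5·p_x·x; combined with the budget, a share 1/6 of income goes to x.
Demand: x*(p_x,p_y,I) = 1/6·I/p_x and y* = 5/6·I/p_y.
At p_x=8.44, p_y=9, I=366: x* = 1/6·366/8.44 = 7.2275.

x* = 7.2275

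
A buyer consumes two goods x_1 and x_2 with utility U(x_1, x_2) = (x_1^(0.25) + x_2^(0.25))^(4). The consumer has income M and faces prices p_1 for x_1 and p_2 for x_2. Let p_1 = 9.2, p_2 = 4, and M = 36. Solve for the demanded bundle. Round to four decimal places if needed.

x_1* = 1.6867, x_2* = 5.1207

MRS = MU_x_1/MU_x_2 = (x_2/x_1)^(0.75). Set equal to p_1/p_2.
Hence x_2/x_1 = (p_1/p_2)^(1/(0.75)), i.e. raised to the 4/3 power.
With the ratio pinned down, the budget gives x_1* = M/(p_1 + p_2·(x_2/x_1)) and x_2* = (x_2/x_1)·x_1*.
Numerically x_2/x_1 = 3.036014, so x_1* = 36/(9.2 + 4·3.036014) = 1.6867 and x_2* = 3.036014·1.6867 = 5.1207.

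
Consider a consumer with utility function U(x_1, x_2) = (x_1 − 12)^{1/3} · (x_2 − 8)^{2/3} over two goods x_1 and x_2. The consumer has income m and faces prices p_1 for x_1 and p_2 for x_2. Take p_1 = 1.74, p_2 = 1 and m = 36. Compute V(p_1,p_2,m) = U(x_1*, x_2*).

V = 3.1323

Let x_1' = x_1−12, x_2' = x_2−8. MRS = (1/2)·x_2'/x_1' = p_1/p_2.
Substituting into the budget: x_1* = 12 + 1/3·(m − 12·p_1 − 8·p_2)/p_1, and x_2* = 8 + 2/3·(…)/p_2.
Discretionary income = 36 − 12·1.74 − 8·1 = 7.12; x_1* = 12 + 1/3·7.12/1.74 = 13.364; x_2* = 8 + 2/3·7.12/1 = 12.7467.
Utility at the optimum: U(13.364, 12.7467) = 3.1323.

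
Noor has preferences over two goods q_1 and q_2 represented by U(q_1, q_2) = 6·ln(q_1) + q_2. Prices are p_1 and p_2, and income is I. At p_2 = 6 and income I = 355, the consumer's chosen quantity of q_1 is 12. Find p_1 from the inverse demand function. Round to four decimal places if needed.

Set MRS = p_1/p_2: (6/q_1)/1 = p_1/p_2.
So q_1*(p_1,p_2) = 6·p_2/p_1, independent of income; and q_2* = (I − 6·p_2)/p_2.
Set q_1* = 12 in the demand function and solve for p_1: p_1 = 3.

p_1 = 3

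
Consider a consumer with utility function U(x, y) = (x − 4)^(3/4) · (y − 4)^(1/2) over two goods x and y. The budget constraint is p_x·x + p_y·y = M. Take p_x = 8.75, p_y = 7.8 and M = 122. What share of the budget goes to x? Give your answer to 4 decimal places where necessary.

share on x = 0.5613

MRS = (3/2)·(y−4)/(x−4). Tangency with p_x/p_y gives y−4 = (2/3)·(p_x/p_y)·(x−4).
Substituting into the budget: x* = 4 + 0.6·(M − 4·p_x − 4·p_y)/p_x, and y* = 4 + 0.4·(…)/p_y.
Discretionary income = 122 − 4·8.75 − 4·7.8 = 55.8; x* = 4 + 0.6·55.8/8.75 = 7.8263; y* = 4 + 0.4·55.8/7.8 = 6.8615.
Expenditure on x: 8.75·7.8263 = 68.48; share = 0.5613.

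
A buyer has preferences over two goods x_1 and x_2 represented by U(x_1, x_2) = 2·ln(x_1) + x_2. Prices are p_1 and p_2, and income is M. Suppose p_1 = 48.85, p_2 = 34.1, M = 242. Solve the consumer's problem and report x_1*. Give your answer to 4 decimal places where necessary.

x_1* = 1.3961

Set MRS = p_1/p_2: (2/x_1)/1 = p_1/p_2.
So x_1*(p_1,p_2) = 2·p_2/p_1, independent of income; and x_2* = (M − 2·p_2)/p_2.
At the given prices: x_1* = 2·34.1/48.85 = 1.3961.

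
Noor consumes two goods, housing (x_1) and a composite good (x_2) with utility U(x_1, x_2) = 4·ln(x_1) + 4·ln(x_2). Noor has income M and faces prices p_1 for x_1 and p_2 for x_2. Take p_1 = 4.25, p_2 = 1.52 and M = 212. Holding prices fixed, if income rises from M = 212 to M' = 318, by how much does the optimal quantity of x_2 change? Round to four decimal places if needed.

Δx_2* = 34.8684

The MRS is x_2/x_1. Set MRS = p_1/p_2.
Rearranging, p_2·x_2 = p_1·x_1. Substituting into the budget gives p_1·x_1·(1 + 1) = M.
Demand: x_1*(p_1,p_2,M) = 0.5·M/p_1 and x_2* = 0.5·M/p_2.
At p_1=4.25, p_2=1.52, M=212: x_2* = 0.5·212/1.52 = 69.7368.
At M' = 318: x_2* = 104.6053. Change: 104.6053 − 69.7368 = 34.8684.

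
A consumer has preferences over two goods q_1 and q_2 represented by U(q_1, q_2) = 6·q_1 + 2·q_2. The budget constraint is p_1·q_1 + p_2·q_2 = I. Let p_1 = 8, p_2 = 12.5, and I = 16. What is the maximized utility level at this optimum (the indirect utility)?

V = 12

Linear utility — the consumer picks whichever good has higher MU/price: 6/8 = 0.75 vs 2/12.5 = 0.16.
q_1 gives more utility per dollar, so spend all income on q_1: q_1* = I/p_1, q_2* = 0.
Numerically: q_1* = 2, q_2* = 0.
Utility at the optimum: U(2, 0) = 12.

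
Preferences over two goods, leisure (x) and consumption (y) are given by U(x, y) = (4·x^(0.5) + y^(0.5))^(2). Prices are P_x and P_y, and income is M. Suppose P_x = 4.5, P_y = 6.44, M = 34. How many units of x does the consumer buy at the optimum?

MU_x ∝ 4·x^(-0.5), MU_y ∝ y^(-0.5), so MRS = 4·(y/x)^(0.5) = P_x/P_y.
Hence y/x = ((1/4)·P_x/P_y)^(1/(0.5)), i.e. raised to the 2 power.
With the ratio pinned down, the budget gives x* = M/(P_x + P_y·(y/x)) and y* = (y/x)·x*.
Numerically y/x = 0.030516, so x* = 34/(4.5 + 6.44·0.030516) = 7.2394.

x* = 7.2394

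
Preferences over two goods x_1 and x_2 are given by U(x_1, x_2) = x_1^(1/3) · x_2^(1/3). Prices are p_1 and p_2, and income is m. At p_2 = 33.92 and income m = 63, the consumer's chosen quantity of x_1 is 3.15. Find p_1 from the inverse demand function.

MU_x_1/MU_x_2 = (1/3·x_2)/(1/3·x_1); tangency sets this equal to p_1/p_2.
Rearranging, p_2·x_2 = p_1·x_1. Substituting into the budget gives p_1·x_1·(1 + 1) = m.
Demand: x_1*(p_1,p_2,m) = 0.5·m/p_1 and x_2* = 0.5·m/p_2.
Set x_1* = 3.15 in the demand function and solve for p_1: p_1 = 10.

p_1 = 10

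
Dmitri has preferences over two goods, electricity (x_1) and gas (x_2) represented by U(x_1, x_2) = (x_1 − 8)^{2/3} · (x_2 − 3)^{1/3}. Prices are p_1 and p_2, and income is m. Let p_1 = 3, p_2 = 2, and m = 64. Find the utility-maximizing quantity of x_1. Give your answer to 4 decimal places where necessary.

x_1* = 15.5556

MRS = 2·(x_2−3)/(x_1−8). Tangency with p_1/p_2 gives x_2−3 = (1/2)·(p_1/p_2)·(x_1−8).
Substituting into the budget: x_1* = 8 + 2/3·(m − 8·p_1 − 3·p_2)/p_1, and x_2* = 3 + 1/3·(…)/p_2.
Discretionary income = 64 − 8·3 − 3·2 = 34; x_1* = 8 + 2/3·34/3 = 15.5556.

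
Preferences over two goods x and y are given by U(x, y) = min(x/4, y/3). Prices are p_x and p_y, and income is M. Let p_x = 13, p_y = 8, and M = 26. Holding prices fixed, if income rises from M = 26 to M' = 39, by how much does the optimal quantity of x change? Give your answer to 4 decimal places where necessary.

Leontief preferences: the optimum is at the kink where x/4 = y/3, i.e. y = (3/4)·x.
Budget: p_x·x + p_y·(3/4)·x = M, so (4·p_x + 3·p_y)·x = 4·M.
Demand: x*(p_x,p_y,M) = 4·M/(4·p_x + 3·p_y), y* = 3·M/(4·p_x + 3·p_y).
Here 4·13 + 3·8 = 76, giving x* = 1.3684.
At M' = 39: x* = 2.0526. Change: 2.0526 − 1.3684 = 0.6842.

Δx* = 0.6842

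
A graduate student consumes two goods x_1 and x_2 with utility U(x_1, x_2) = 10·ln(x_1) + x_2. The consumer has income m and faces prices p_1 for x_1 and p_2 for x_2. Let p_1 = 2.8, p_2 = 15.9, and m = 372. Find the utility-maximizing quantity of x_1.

x_1* = 56.7857

Set MRS = p_1/p_2: (10/x_1)/1 = p_1/p_2.
So x_1*(p_1,p_2) = 10·p_2/p_1, independent of income; and x_2* = (m − 10·p_2)/p_2.
At the given prices: x_1* = 10·15.9/2.8 = 56.7857.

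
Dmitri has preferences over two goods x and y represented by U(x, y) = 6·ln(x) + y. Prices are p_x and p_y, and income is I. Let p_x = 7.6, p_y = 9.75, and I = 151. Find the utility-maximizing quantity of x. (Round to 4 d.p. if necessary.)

MU_x = 6/x, MU_y = 1. Tangency: 6/x = p_x/p_y.
So x*(p_x,p_y) = 6·p_y/p_x, independent of income; and y* = (I − 6·p_y)/p_y.
At the given prices: x* = 6·9.75/7.6 = 7.6974.

x* = 7.6974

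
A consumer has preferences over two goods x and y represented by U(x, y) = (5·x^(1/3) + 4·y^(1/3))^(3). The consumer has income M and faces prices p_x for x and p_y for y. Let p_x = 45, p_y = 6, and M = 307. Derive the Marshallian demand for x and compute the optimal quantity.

MRS = MU_x/MU_y = (5/4)·(y/x)^(2/3). Set equal to p_x/p_y.
Hence y/x = ((4/5)·p_x/p_y)^(1/(2/3)), i.e. raised to the 1.5 power.
Substitute y = (y/x)·x into the budget: x* = M/(p_x + p_y·(y/x)).
Numerically y/x = 14.696938, so x* = 307/(45 + 6·14.696938) = 2.3051.

x* = 2.3051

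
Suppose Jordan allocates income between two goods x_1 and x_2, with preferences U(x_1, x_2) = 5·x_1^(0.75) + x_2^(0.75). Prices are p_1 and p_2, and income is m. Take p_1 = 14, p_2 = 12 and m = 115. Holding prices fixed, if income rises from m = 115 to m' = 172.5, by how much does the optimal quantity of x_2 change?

Δx_2* = 0.0121

From the CES first-order condition, 5·(x_2/x_1)^(0.25) = p_1/p_2.
Hence x_2/x_1 = ((1/5)·p_1/p_2)^(1/(0.25)), i.e. raised to the 4 power.
Substitute x_2 = (x_2/x_1)·x_1 into the budget: x_1* = m/(p_1 + p_2·(x_2/x_1)).
Numerically x_2/x_1 = 0.002964, so x_1* = 115/(14 + 12·0.002964) = 8.1935 and x_2* = 0.002964·8.1935 = 0.0243.
At m' = 172.5: x_2* = 0.0364. Change: 0.0364 − 0.0243 = 0.0121.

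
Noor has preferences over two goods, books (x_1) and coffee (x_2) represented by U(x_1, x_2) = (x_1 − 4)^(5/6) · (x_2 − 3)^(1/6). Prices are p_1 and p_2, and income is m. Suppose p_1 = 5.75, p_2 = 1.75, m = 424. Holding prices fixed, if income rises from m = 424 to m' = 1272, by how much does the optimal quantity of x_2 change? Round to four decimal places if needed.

MRS = 5·(x_2−3)/(x_1−4). Tangency with p_1/p_2 gives x_2−3 = (1/5)·(p_1/p_2)·(x_1−4).
Substituting into the budget: x_1* = 4 + 5/6·(m − 4·p_1 − 3·p_2)/p_1, and x_2* = 3 + 1/6·(…)/p_2.
Discretionary income = 424 − 4·5.75 − 3·1.75 = 395.75; x_2* = 3 + 1/6·395.75/1.75 = 40.6905.
At m' = 1272: x_2* = 121.4524. Change: 121.4524 − 40.6905 = 80.7619.

Δx_2* = 80.7619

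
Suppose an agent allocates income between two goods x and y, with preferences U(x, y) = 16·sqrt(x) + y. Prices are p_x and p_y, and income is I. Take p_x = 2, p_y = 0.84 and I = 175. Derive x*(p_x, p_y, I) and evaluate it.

Thus x* = (8·p_y/p_x)² — independent of I — with the rest of income spent on y.
Plugging in: x* = (8·0.84/2)² = 11.2896.

x* = 11.2896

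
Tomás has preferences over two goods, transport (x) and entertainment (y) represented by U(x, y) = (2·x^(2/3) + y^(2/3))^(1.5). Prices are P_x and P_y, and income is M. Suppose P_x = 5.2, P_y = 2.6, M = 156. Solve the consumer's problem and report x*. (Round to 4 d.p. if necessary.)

MRS = MU_x/MU_y = 2·(y/x)^(1/3). Set equal to P_x/P_y.
Hence y/x = ((1/2)·P_x/P_y)^(1/(1/3)), i.e. raised to the 3 power.
Substitute y = (y/x)·x into the budget: x* = M/(P_x + P_y·(y/x)).
Numerically y/x = 1, so x* = 156/(5.2 + 2.6·1) = 20.

x* = 20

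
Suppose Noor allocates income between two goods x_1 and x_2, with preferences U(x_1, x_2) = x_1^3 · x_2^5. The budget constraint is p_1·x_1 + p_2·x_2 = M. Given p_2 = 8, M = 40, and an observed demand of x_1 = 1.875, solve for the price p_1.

p_1 = 8

MU_x_1/MU_x_2 = (3·x_2)/(5·x_1); tangency sets this equal to p_1/p_2.
So 3·p_2·x_2 = 5·p_1·x_1; combined with the budget, a share 0.375 of income goes to x_1.
Demand: x_1*(p_1,p_2,M) = 0.375·M/p_1 and x_2* = 0.625·M/p_2.
Set x_1* = 1.875 in the demand function and solve for p_1: p_1 = 8.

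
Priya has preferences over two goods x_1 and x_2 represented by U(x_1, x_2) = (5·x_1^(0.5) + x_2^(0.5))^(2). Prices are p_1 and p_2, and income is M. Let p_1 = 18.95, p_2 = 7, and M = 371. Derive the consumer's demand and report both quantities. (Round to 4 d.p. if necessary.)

x_1* = 17.665, x_2* = 5.1784

Numerically x_2/x_1 = 0.293145, so x_1* = 371/(18.95 + 7·0.293145) = 17.665 and x_2* = 0.293145·17.665 = 5.1784.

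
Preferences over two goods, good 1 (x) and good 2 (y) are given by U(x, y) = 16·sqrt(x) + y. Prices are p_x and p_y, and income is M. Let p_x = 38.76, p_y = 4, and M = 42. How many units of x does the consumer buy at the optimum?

Set MRS = p_x/p_y: 8·x^(−1/2) = p_x/p_y.
Solve: √x = 8·p_y/p_x, so x*(p_x,p_y) = (8·p_y/p_x)², and y* = (M − p_x·x*)/p_y.
Plugging in: x* = (8·4/38.76)² = 0.6816.

x* = 0.6816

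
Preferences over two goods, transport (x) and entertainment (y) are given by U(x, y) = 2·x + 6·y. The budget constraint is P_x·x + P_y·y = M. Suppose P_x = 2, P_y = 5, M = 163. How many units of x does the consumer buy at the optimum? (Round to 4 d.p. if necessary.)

Perfect substitutes: compare marginal utility per dollar. 2/P_x vs 6/P_y → 1 vs 1.2.
y gives more utility per dollar, so spend all income on y: y* = M/P_y, x* = 0.
Numerically: x* = 0, y* = 32.6.

x* = 0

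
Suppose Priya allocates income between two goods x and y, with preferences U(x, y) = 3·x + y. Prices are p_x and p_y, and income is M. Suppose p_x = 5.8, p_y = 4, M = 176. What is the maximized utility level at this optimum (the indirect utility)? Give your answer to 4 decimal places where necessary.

V = 91.0345

Perfect substitutes: compare marginal utility per dollar. 3/p_x vs 1/p_y → 0.5172 vs 0.25.
x gives more utility per dollar, so spend all income on x: x* = M/p_x, y* = 0.
Numerically: x* = 30.3448, y* = 0.
Utility at the optimum: U(30.3448, 0) = 91.0345.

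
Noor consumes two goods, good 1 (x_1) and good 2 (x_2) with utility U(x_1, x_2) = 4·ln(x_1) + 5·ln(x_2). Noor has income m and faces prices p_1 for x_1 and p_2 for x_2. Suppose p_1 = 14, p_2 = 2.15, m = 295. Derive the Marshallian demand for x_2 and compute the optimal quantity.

MU_x_1/MU_x_2 = (4·x_2)/(5·x_1); tangency sets this equal to p_1/p_2.
Rearranging, p_2·x_2 = (5/4)·p_1·x_1. Substituting into the budget gives p_1·x_1·(1 + (5/4)) = m.
Demand: x_1*(p_1,p_2,m) = 4/9·m/p_1 and x_2* = 5/9·m/p_2.
At p_1=14, p_2=2.15, m=295: x_2* = 5/9·295/2.15 = 76.2274.

x_2* = 76.2274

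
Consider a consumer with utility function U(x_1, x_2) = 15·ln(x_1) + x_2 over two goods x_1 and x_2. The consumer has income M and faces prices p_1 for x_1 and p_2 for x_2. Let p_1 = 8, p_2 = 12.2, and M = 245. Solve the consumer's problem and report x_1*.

MU_x_1 = 15/x_1, MU_x_2 = 1. Tangency: 15/x_1 = p_1/p_2.
So x_1*(p_1,p_2) = 15·p_2/p_1, independent of income; and x_2* = (M − 15·p_2)/p_2.
At the given prices: x_1* = 15·12.2/8 = 22.875.

x_1* = 22.875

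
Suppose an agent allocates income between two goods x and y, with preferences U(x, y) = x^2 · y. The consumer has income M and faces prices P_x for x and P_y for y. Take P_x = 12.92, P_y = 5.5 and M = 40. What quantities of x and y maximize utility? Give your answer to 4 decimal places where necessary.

MU_x/MU_y = (2·y)/(x); tangency sets this equal to P_x/P_y.
Rearranging, P_y·y = (1/2)·P_x·x. Substituting into the budget gives P_x·x·(1 + (1/2)) = M.
Demand: x*(P_x,P_y,M) = 2/3·M/P_x and y* = 1/3·M/P_y.
At P_x=12.92, P_y=5.5, M=40: x* = 2/3·40/12.92 = 2.064, y* = 2.4242.

x* = 2.064, y* = 2.4242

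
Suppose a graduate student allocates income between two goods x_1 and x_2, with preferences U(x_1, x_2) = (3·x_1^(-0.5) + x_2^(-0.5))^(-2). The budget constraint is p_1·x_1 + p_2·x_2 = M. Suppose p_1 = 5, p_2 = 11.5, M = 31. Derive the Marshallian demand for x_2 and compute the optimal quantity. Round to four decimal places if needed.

x_2* = 1.0465

From the CES first-order condition, 3·(x_2/x_1)^(1.5) = p_1/p_2.
Hence x_2/x_1 = ((1/3)·p_1/p_2)^(1/(1.5)), i.e. raised to the 2/3 power.
Substitute x_2 = (x_2/x_1)·x_1 into the budget: x_1* = M/(p_1 + p_2·(x_2/x_1)).
Numerically x_2/x_1 = 0.27591, so x_1* = 31/(5 + 11.5·0.27591) = 3.793 and x_2* = 0.27591·3.793 = 1.0465.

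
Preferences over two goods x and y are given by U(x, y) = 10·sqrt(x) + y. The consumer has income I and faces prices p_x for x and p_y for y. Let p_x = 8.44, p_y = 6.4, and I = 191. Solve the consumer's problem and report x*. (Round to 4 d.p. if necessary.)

Set MRS = p_x/p_y: 5·x^(−1/2) = p_x/p_y.
Thus x* = (5·p_y/p_x)² — independent of I — with the rest of income spent on y.
Plugging in: x* = (5·6.4/8.44)² = 14.3752.

x* = 14.3752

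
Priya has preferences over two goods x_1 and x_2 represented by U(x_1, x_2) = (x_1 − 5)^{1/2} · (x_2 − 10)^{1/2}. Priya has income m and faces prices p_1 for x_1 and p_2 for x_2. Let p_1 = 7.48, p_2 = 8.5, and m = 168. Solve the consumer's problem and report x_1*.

x_1* = 8.0481

Let x_1' = x_1−5, x_2' = x_2−10. MRS = x_2'/x_1' = p_1/p_2.
After buying the subsistence bundle (5, 10), a share 0.5 of the remaining income goes to x_1: x_1* = 5 + 0.5·(m − 5p_1 − 10p_2)/p_1.
Discretionary income = 168 − 5·7.48 − 10·8.5 = 45.6; x_1* = 5 + 0.5·45.6/7.48 = 8.0481.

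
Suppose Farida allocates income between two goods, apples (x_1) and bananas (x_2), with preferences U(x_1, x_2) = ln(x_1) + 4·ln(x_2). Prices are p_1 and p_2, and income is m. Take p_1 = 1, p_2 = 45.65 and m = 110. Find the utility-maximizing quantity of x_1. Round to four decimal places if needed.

MU_x_1/MU_x_2 = (x_2)/(4·x_1); tangency sets this equal to p_1/p_2.
Rearranging, p_2·x_2 = 4·p_1·x_1. Substituting into the budget gives p_1·x_1·(1 + 4) = m.
Demand: x_1*(p_1,p_2,m) = 0.2·m/p_1 and x_2* = 0.8·m/p_2.
At p_1=1, p_2=45.65, m=110: x_1* = 0.2·110/1 = 22.

x_1* = 22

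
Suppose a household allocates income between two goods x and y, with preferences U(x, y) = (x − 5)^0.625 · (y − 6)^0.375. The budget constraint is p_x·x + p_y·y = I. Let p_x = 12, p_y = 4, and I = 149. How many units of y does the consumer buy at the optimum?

MRS = (5/3)·(y−6)/(x−5). Tangency with p_x/p_y gives y−6 = (3/5)·(p_x/p_y)·(x−5).
Substituting into the budget: x* = 5 + 0.625·(I − 5·p_x − 6·p_y)/p_x, and y* = 6 + 0.375·(…)/p_y.
Discretionary income = 149 − 5·12 − 6·4 = 65; y* = 6 + 0.375·65/4 = 12.0938.

y* = 12.0938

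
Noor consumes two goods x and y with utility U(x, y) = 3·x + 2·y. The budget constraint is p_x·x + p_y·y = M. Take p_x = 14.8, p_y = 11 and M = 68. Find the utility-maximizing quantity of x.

Perfect substitutes: compare marginal utility per dollar. 3/p_x vs 2/p_y → 0.2027 vs 0.1818.
x gives more utility per dollar, so spend all income on x: x* = M/p_x, y* = 0.
Numerically: x* = 4.5946, y* = 0.

x* = 4.5946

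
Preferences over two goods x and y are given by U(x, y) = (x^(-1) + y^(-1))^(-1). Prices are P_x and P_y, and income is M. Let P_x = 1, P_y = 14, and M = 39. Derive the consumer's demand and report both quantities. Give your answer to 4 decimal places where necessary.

x* = 8.225, y* = 2.1982

MRS = MU_x/MU_y = (y/x)^(2). Set equal to P_x/P_y.
Solve for the ratio: y/x = [P_x/P_y]^(0.5).
Substitute y = (y/x)·x into the budget: x* = M/(P_x + P_y·(y/x)).
Numerically y/x = 0.267261, so x* = 39/(1 + 14·0.267261) = 8.225 and y* = 0.267261·8.225 = 2.1982.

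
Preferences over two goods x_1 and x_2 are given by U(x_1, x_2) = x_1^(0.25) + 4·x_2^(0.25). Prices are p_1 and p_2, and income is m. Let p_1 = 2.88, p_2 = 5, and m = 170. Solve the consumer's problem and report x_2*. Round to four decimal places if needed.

Substitute x_2 = (x_2/x_1)·x_1 into the budget: x_1* = m/(p_1 + p_2·(x_2/x_1)).
Numerically x_2/x_1 = 3.043056, so x_1* = 170/(2.88 + 5·3.043056) = 9.3947 and x_2* = 3.043056·9.3947 = 28.5886.

x_2* = 28.5886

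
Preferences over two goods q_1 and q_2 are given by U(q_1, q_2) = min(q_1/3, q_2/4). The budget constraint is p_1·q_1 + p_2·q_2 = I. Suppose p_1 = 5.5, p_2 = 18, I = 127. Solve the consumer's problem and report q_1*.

Here 3·5.5 + 4·18 = 88.5, giving q_1* = 4.3051.

q_1* = 4.3051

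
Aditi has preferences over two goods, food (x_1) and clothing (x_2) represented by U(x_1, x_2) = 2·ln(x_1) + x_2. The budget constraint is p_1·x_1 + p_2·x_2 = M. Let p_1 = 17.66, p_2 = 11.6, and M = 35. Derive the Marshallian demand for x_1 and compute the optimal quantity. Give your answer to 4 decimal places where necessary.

x_1* = 1.3137

Set MRS = p_1/p_2: (2/x_1)/1 = p_1/p_2.
So x_1*(p_1,p_2) = 2·p_2/p_1, independent of income; and x_2* = (M − 2·p_2)/p_2.
At the given prices: x_1* = 2·11.6/17.66 = 1.3137.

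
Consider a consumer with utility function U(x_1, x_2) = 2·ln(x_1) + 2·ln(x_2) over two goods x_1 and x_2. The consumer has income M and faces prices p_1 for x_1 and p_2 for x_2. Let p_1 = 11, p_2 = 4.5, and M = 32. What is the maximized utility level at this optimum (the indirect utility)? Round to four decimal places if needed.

The MRS is x_2/x_1. Set MRS = p_1/p_2.
So 2·p_2·x_2 = 2·p_1·x_1; combined with the budget, a share 0.5 of income goes to x_1.
Demand: x_1*(p_1,p_2,M) = 0.5·M/p_1 and x_2* = 0.5·M/p_2.
At p_1=11, p_2=4.5, M=32: x_1* = 0.5·32/11 = 1.4545, x_2* = 3.5556.
Utility at the optimum: U(1.4545, 3.5556) = 3.2864.

V = 3.2864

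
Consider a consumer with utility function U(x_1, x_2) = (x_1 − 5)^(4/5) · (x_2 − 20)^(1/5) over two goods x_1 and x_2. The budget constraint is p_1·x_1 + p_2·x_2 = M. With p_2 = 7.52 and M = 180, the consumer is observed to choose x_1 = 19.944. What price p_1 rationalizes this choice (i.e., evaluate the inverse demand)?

Let x_1' = x_1−5, x_2' = x_2−20. MRS = 4·x_2'/x_1' = p_1/p_2.
After buying the subsistence bundle (5, 20), a share 0.8 of the remaining income goes to x_1: x_1* = 5 + 0.8·(M − 5p_1 − 20p_2)/p_1.
Set x_1* = 19.944 in the demand function and solve for p_1: p_1 = 1.25.

p_1 = 1.25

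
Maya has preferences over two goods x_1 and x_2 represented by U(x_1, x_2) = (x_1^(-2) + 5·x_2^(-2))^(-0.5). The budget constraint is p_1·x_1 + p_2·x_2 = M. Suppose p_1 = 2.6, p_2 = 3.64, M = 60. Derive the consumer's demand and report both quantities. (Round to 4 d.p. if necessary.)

x_1* = 7.3494, x_2* = 11.2339

From the CES first-order condition, (1/5)·(x_2/x_1)^(3) = p_1/p_2.
Solve for the ratio: x_2/x_1 = [5·p_1/p_2]^(1/3).
Substitute x_2 = (x_2/x_1)·x_1 into the budget: x_1* = M/(p_1 + p_2·(x_2/x_1)).
Numerically x_2/x_1 = 1.528554, so x_1* = 60/(2.6 + 3.64·1.528554) = 7.3494 and x_2* = 1.528554·7.3494 = 11.2339.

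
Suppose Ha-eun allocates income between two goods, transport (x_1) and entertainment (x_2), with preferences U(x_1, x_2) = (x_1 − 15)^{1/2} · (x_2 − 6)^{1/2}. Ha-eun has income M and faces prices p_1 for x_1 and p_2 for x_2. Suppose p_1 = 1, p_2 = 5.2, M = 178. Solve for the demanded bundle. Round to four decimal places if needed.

Let x_1' = x_1−15, x_2' = x_2−6. MRS = x_2'/x_1' = p_1/p_2.
Substituting into the budget: x_1* = 15 + 0.5·(M − 15·p_1 − 6·p_2)/p_1, and x_2* = 6 + 0.5·(…)/p_2.
Discretionary income = 178 − 15·1 − 6·5.2 = 131.8; x_1* = 15 + 0.5·131.8/1 = 80.9; x_2* = 6 + 0.5·131.8/5.2 = 18.6731.

x_1* = 80.9, x_2* = 18.6731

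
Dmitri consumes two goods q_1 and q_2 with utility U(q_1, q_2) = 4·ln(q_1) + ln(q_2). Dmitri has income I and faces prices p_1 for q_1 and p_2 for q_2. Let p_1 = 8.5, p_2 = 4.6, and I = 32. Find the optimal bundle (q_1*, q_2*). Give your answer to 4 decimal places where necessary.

Tangency: MRS = 4·q_2/q_1 = p_1/p_2.
Rearranging, p_2·q_2 = (1/4)·p_1·q_1. Substituting into the budget gives p_1·q_1·(1 + (1/4)) = I.
Demand: q_1*(p_1,p_2,I) = 0.8·I/p_1 and q_2* = 0.2·I/p_2.
At p_1=8.5, p_2=4.6, I=32: q_1* = 0.8·32/8.5 = 3.0118, q_2* = 1.3913.

q_1* = 3.0118, q_2* = 1.3913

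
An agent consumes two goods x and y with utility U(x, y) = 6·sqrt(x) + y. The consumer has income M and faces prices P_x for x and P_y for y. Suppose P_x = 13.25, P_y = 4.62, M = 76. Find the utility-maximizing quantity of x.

x* = 1.0942

MU_x = 3/√x, MU_y = 1. Tangency: 3/√x = P_x/P_y.
Solve: √x = 3·P_y/P_x, so x*(P_x,P_y) = (3·P_y/P_x)², and y* = (M − P_x·x*)/P_y.
Plugging in: x* = (3·4.62/13.25)² = 1.0942.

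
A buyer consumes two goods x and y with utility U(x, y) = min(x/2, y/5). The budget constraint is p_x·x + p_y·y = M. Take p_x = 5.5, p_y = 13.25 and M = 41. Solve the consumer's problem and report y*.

Demand: x*(p_x,p_y,M) = 2·M/(2·p_x + 5·p_y), y* = 5·M/(2·p_x + 5·p_y).
Here 2·5.5 + 5·13.25 = 77.25, giving y* = 2.6537.

y* = 2.6537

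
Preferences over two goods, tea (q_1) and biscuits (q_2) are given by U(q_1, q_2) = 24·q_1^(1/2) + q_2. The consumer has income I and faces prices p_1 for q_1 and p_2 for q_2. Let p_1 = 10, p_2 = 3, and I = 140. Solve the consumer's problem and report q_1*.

q_1* = 12.96

Utility is quasi-linear in q_2; the FOC for q_1 is 12/√q_1 = p_1/p_2.
Thus q_1* = (12·p_2/p_1)² — independent of I — with the rest of income spent on q_2.
Plugging in: q_1* = (12·3/10)² = 12.96.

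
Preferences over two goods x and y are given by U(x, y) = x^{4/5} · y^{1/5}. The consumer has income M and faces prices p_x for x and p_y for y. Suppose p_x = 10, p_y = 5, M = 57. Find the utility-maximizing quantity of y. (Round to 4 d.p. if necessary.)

y* = 2.28

Tangency: MRS = 4·y/x = p_x/p_y.
Rearranging, p_y·y = (1/4)·p_x·x. Substituting into the budget gives p_x·x·(1 + (1/4)) = M.
Demand: x*(p_x,p_y,M) = 0.8·M/p_x and y* = 0.2·M/p_y.
At p_x=10, p_y=5, M=57: y* = 0.2·57/5 = 2.28.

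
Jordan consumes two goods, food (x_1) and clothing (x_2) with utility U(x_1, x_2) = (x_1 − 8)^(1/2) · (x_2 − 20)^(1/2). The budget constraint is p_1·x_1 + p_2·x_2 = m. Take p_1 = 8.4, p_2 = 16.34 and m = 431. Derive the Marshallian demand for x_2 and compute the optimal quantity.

x_2* = 21.1322

MRS = (x_2−20)/(x_1−8). Tangency with p_1/p_2 gives x_2−20 = (p_1/p_2)·(x_1−8).
Substituting into the budget: x_1* = 8 + 0.5·(m − 8·p_1 − 20·p_2)/p_1, and x_2* = 20 + 0.5·(…)/p_2.
Discretionary income = 431 − 8·8.4 − 20·16.34 = 37; x_2* = 20 + 0.5·37/16.34 = 21.1322.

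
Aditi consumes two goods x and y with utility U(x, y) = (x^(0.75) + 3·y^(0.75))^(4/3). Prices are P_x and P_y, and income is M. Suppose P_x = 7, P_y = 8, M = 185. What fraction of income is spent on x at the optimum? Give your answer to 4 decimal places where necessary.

MRS = MU_x/MU_y = (1/3)·(y/x)^(0.25). Set equal to P_x/P_y.
Hence y/x = (3·P_x/P_y)^(1/(0.25)), i.e. raised to the 4 power.
With the ratio pinned down, the budget gives x* = M/(P_x + P_y·(y/x)) and y* = (y/x)·x*.
Numerically y/x = 47.480713, so x* = 185/(7 + 8·47.480713) = 0.4782 and y* = 47.480713·0.4782 = 22.7066.
Expenditure on x: 7·0.4782 = 3.3476; share = 0.0181.

share on x = 0.0181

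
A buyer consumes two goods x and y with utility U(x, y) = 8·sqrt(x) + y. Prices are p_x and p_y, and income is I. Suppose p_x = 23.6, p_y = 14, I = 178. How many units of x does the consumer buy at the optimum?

x* = 5.6306

Plugging in: x* = (4·14/23.6)² = 5.6306.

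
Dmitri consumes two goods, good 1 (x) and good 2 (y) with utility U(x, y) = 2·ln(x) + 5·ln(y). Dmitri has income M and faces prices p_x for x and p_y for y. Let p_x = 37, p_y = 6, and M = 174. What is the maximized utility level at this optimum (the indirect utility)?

The MRS is (2/5)·y/x. Set MRS = p_x/p_y.
So 2·p_y·y = 5·p_x·x; combined with the budget, a share 2/7 of income goes to x.
Demand: x*(p_x,p_y,M) = 2/7·M/p_x and y* = 5/7·M/p_y.
At p_x=37, p_y=6, M=174: x* = 2/7·174/37 = 1.3436, y* = 20.7143.
Utility at the optimum: U(1.3436, 20.7143) = 15.7449.

V = 15.7449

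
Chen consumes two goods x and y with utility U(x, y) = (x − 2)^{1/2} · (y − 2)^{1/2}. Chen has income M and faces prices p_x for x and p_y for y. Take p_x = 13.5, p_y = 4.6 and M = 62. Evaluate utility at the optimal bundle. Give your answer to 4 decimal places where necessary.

V = 1.637

Let x' = x−2, y' = y−2. MRS = y'/x' = p_x/p_y.
After buying the subsistence bundle (2, 2), a share 0.5 of the remaining income goes to x: x* = 2 + 0.5·(M − 2p_x − 2p_y)/p_x.
Discretionary income = 62 − 2·13.5 − 2·4.6 = 25.8; x* = 2 + 0.5·25.8/13.5 = 2.9556; y* = 2 + 0.5·25.8/4.6 = 4.8043.
Utility at the optimum: U(2.9556, 4.8043) = 1.637.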